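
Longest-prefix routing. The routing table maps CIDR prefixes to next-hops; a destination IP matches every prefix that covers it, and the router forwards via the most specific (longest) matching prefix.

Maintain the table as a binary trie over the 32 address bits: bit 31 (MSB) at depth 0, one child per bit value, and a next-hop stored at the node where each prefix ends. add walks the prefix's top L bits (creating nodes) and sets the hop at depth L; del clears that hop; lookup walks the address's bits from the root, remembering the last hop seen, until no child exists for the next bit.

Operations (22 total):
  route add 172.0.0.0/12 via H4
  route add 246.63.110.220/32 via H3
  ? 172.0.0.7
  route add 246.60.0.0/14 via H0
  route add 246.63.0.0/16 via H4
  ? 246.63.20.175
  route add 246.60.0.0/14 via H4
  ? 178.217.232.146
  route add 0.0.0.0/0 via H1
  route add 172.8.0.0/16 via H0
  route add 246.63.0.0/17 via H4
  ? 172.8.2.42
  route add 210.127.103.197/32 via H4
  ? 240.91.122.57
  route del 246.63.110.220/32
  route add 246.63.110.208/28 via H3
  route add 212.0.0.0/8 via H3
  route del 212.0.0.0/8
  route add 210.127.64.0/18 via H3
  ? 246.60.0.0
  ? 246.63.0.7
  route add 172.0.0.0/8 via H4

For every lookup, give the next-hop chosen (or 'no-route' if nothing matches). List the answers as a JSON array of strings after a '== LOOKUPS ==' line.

Process each operation:
  + 172.0.0.0/12 (H4) depth=12
  + 246.63.110.220/32 (H3) depth=32
  ? 172.0.0.7  path d0:-→d1:-→d2:-→d3:-→d4:-→d5:-→d6:-→d7:-→d8:-→d9:-→d10:-→d11:-→d12:H4  best=H4
  + 246.60.0.0/14 (H0) depth=14
  + 246.63.0.0/16 (H4) depth=16
  ? 246.63.20.175  path d0:-→d1:-→d2:-→d3:-→d4:-→d5:-→d6:-→d7:-→d8:-→d9:-→d10:-→d11:-→d12:-→d13:-→d14:H0→d15:-→d16:H4→d17:-  best=H4
  + 246.60.0.0/14 (H4) depth=14
  ? 178.217.232.146  path d0:-→d1:-→d2:-→d3:-  best=no-route
  + 0.0.0.0/0 (H1) depth=0
  + 172.8.0.0/16 (H0) depth=16
  + 246.63.0.0/17 (H4) depth=17
  ? 172.8.2.42  path d0:H1→d1:-→d2:-→d3:-→d4:-→d5:-→d6:-→d7:-→d8:-→d9:-→d10:-→d11:-→d12:H4→d13:-→d14:-→d15:-→d16:H0  best=H0
  + 210.127.103.197/32 (H4) depth=32
  ? 240.91.122.57  path d0:H1→d1:-→d2:-→d3:-→d4:-→d5:-  best=H1
  - 246.63.110.220/32 clear@32
  + 246.63.110.208/28 (H3) depth=28
  + 212.0.0.0/8 (H3) depth=8
  - 212.0.0.0/8 clear@8
  + 210.127.64.0/18 (H3) depth=18
  ? 246.60.0.0  path d0:H1→d1:-→d2:-→d3:-→d4:-→d5:-→d6:-→d7:-→d8:-→d9:-→d10:-→d11:-→d12:-→d13:-→d14:H4  best=H4
  ? 246.63.0.7  path d0:H1→d1:-→d2:-→d3:-→d4:-→d5:-→d6:-→d7:-→d8:-→d9:-→d10:-→d11:-→d12:-→d13:-→d14:H4→d15:-→d16:H4→d17:H4  best=H4
  + 172.0.0.0/8 (H4) depth=8

== LOOKUPS ==
["H4","H4","no-route","H0","H1","H4","H4"]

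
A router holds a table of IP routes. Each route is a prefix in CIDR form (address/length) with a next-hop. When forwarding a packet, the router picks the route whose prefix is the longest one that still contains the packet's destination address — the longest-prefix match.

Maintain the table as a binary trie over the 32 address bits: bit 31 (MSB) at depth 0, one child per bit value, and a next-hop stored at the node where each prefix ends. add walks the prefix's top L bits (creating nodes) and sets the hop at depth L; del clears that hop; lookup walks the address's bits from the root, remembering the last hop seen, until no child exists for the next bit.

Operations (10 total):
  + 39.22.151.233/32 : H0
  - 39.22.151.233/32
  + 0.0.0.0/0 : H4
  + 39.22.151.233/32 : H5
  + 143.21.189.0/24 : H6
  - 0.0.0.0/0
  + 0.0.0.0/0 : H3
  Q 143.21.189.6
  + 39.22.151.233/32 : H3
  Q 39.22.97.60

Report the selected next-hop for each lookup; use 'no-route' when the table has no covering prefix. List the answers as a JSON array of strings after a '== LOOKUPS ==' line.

Apply in order:
  add 39.22.151.233/32 -> H0 at depth 32
  del 39.22.151.233/32 (clear depth 32)
  add 0.0.0.0/0 -> H4 at depth 0
  add 39.22.151.233/32 -> H5 at depth 32
  add 143.21.189.0/24 -> H6 at depth 24
  del 0.0.0.0/0 (clear depth 0)
  add 0.0.0.0/0 -> H3 at depth 0
  lookup 143.21.189.6: bits 100011110001010110111101 walk d0:H3→d1:-→d2:-→d3:-→d4:-→d5:-→d6:-→d7:-→d8:-→d9:-→d10:-→d11:-→d12:-→d13:-→d14:-→d15:-→d16:-→d17:-→d18:-→d19:-→d20:-→d21:-→d22:-→d23:-→d24:H6 -> H6
  add 39.22.151.233/32 -> H3 at depth 32
  lookup 39.22.97.60: bits 0010011100010110 walk d0:H3→d1:-→d2:-→d3:-→d4:-→d5:-→d6:-→d7:-→d8:-→d9:-→d10:-→d11:-→d12:-→d13:-→d14:-→d15:-→d16:- -> H3

== LOOKUPS ==
["H6","H3"]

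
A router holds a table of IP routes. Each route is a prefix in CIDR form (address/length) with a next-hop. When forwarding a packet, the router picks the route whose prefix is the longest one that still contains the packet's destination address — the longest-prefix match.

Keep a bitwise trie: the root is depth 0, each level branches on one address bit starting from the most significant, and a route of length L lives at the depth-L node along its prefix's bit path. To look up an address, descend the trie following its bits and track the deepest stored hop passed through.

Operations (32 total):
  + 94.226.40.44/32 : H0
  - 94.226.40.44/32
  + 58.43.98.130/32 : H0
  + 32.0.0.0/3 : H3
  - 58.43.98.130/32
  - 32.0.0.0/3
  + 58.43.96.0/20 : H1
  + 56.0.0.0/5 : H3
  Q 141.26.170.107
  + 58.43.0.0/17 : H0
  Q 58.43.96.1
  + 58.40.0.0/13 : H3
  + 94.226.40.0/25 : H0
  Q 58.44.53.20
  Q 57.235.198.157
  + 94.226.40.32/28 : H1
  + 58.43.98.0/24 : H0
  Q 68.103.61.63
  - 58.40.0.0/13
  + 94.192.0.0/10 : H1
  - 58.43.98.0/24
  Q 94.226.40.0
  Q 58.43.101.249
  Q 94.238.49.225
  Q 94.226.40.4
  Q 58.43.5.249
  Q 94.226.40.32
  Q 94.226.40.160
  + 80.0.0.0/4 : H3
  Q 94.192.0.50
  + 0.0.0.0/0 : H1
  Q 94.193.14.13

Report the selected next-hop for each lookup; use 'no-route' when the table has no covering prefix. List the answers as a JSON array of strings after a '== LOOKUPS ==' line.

Trace:
  + 94.226.40.44/32 (H0) depth=32
  - 94.226.40.44/32 clear@32
  + 58.43.98.130/32 (H0) depth=32
  + 32.0.0.0/3 (H3) depth=3
  - 58.43.98.130/32 clear@32
  - 32.0.0.0/3 clear@3
  + 58.43.96.0/20 (H1) depth=20
  + 56.0.0.0/5 (H3) depth=5
  lookup 141.26.170.107: bits ε walk d0:- -> no-route
  + 58.43.0.0/17 (H0) depth=17
  lookup 58.43.96.1: bits 0011101000101011011000 walk d0:-→d1:-→d2:-→d3:-→d4:-→d5:H3→d6:-→d7:-→d8:-→d9:-→d10:-→d11:-→d12:-→d13:-→d14:-→d15:-→d16:-→d17:H0→d18:-→d19:-→d20:H1→d21:-→d22:- -> H1
  + 58.40.0.0/13 (H3) depth=13
  + 94.226.40.0/25 (H0) depth=25
  lookup 58.44.53.20: bits 0011101000101 walk d0:-→d1:-→d2:-→d3:-→d4:-→d5:H3→d6:-→d7:-→d8:-→d9:-→d10:-→d11:-→d12:-→d13:H3 -> H3
  lookup 57.235.198.157: bits 001110 walk d0:-→d1:-→d2:-→d3:-→d4:-→d5:H3→d6:- -> H3
  + 94.226.40.32/28 (H1) depth=28
  + 58.43.98.0/24 (H0) depth=24
  lookup 68.103.61.63: bits 010 walk d0:-→d1:-→d2:-→d3:- -> no-route
  - 58.40.0.0/13 clear@13
  + 94.192.0.0/10 (H1) depth=10
  - 58.43.98.0/24 clear@24
  lookup 94.226.40.0: bits 01011110111000100010100000 walk d0:-→d1:-→d2:-→d3:-→d4:-→d5:-→d6:-→d7:-→d8:-→d9:-→d10:H1→d11:-→d12:-→d13:-→d14:-→d15:-→d16:-→d17:-→d18:-→d19:-→d20:-→d21:-→d22:-→d23:-→d24:-→d25:H0→d26:- -> H0
  lookup 58.43.101.249: bits 001110100010101101100 walk d0:-→d1:-→d2:-→d3:-→d4:-→d5:H3→d6:-→d7:-→d8:-→d9:-→d10:-→d11:-→d12:-→d13:-→d14:-→d15:-→d16:-→d17:H0→d18:-→d19:-→d20:H1→d21:- -> H1
  lookup 94.238.49.225: bits 010111101110 walk d0:-→d1:-→d2:-→d3:-→d4:-→d5:-→d6:-→d7:-→d8:-→d9:-→d10:H1→d11:-→d12:- -> H1
  lookup 94.226.40.4: bits 01011110111000100010100000 walk d0:-→d1:-→d2:-→d3:-→d4:-→d5:-→d6:-→d7:-→d8:-→d9:-→d10:H1→d11:-→d12:-→d13:-→d14:-→d15:-→d16:-→d17:-→d18:-→d19:-→d20:-→d21:-→d22:-→d23:-→d24:-→d25:H0→d26:- -> H0
  lookup 58.43.5.249: bits 00111010001010110 walk d0:-→d1:-→d2:-→d3:-→d4:-→d5:H3→d6:-→d7:-→d8:-→d9:-→d10:-→d11:-→d12:-→d13:-→d14:-→d15:-→d16:-→d17:H0 -> H0
  lookup 94.226.40.32: bits 0101111011100010001010000010 walk d0:-→d1:-→d2:-→d3:-→d4:-→d5:-→d6:-→d7:-→d8:-→d9:-→d10:H1→d11:-→d12:-→d13:-→d14:-→d15:-→d16:-→d17:-→d18:-→d19:-→d20:-→d21:-→d22:-→d23:-→d24:-→d25:H0→d26:-→d27:-→d28:H1 -> H1
  lookup 94.226.40.160: bits 010111101110001000101000 walk d0:-→d1:-→d2:-→d3:-→d4:-→d5:-→d6:-→d7:-→d8:-→d9:-→d10:H1→d11:-→d12:-→d13:-→d14:-→d15:-→d16:-→d17:-→d18:-→d19:-→d20:-→d21:-→d22:-→d23:-→d24:- -> H1
  + 80.0.0.0/4 (H3) depth=4
  lookup 94.192.0.50: bits 0101111011 walk d0:-→d1:-→d2:-→d3:-→d4:H3→d5:-→d6:-→d7:-→d8:-→d9:-→d10:H1 -> H1
  + 0.0.0.0/0 (H1) depth=0
  lookup 94.193.14.13: bits 0101111011 walk d0:H1→d1:-→d2:-→d3:-→d4:H3→d5:-→d6:-→d7:-→d8:-→d9:-→d10:H1 -> H1

== LOOKUPS ==
["no-route","H1","H3","H3","no-route","H0","H1","H1","H0","H0","H1","H1","H1","H1"]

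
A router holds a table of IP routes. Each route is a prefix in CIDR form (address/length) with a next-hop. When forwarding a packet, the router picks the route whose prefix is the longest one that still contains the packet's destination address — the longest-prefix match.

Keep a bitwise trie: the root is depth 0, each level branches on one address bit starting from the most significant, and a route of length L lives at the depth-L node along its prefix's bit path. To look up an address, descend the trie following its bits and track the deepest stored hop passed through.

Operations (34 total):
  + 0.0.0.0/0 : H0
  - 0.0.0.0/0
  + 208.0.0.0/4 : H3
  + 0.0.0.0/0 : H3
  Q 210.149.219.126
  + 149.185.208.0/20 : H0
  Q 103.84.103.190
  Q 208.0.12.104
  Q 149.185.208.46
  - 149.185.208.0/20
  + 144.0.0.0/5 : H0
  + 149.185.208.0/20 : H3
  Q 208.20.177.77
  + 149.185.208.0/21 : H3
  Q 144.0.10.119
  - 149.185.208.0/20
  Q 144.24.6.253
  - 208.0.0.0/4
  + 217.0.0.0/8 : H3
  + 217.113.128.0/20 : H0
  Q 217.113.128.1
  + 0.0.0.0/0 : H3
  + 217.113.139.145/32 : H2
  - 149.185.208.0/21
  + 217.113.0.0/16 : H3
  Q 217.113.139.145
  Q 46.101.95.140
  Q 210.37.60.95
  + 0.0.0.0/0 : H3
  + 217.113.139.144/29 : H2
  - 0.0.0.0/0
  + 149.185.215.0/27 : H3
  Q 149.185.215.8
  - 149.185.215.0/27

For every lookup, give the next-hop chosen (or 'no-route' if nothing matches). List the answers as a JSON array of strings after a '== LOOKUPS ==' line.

Apply in order:
  add 0.0.0.0/0 -> H0 at depth 0
  del 0.0.0.0/0 (clear depth 0)
  add 208.0.0.0/4 -> H3 at depth 4
  add 0.0.0.0/0 -> H3 at depth 0
  lookup 210.149.219.126: bits 1101 walk d0:H3→d1:-→d2:-→d3:-→d4:H3 -> H3
  add 149.185.208.0/20 -> H0 at depth 20
  lookup 103.84.103.190: bits ε walk d0:H3 -> H3
  lookup 208.0.12.104: bits 1101 walk d0:H3→d1:-→d2:-→d3:-→d4:H3 -> H3
  lookup 149.185.208.46: bits 10010101101110011101 walk d0:H3→d1:-→d2:-→d3:-→d4:-→d5:-→d6:-→d7:-→d8:-→d9:-→d10:-→d11:-→d12:-→d13:-→d14:-→d15:-→d16:-→d17:-→d18:-→d19:-→d20:H0 -> H0
  del 149.185.208.0/20 (clear depth 20)
  add 144.0.0.0/5 -> H0 at depth 5
  add 149.185.208.0/20 -> H3 at depth 20
  lookup 208.20.177.77: bits 1101 walk d0:H3→d1:-→d2:-→d3:-→d4:H3 -> H3
  add 149.185.208.0/21 -> H3 at depth 21
  lookup 144.0.10.119: bits 10010 walk d0:H3→d1:-→d2:-→d3:-→d4:-→d5:H0 -> H0
  del 149.185.208.0/20 (clear depth 20)
  lookup 144.24.6.253: bits 10010 walk d0:H3→d1:-→d2:-→d3:-→d4:-→d5:H0 -> H0
  del 208.0.0.0/4 (clear depth 4)
  add 217.0.0.0/8 -> H3 at depth 8
  add 217.113.128.0/20 -> H0 at depth 20
  lookup 217.113.128.1: bits 11011001011100011000 walk d0:H3→d1:-→d2:-→d3:-→d4:-→d5:-→d6:-→d7:-→d8:H3→d9:-→d10:-→d11:-→d12:-→d13:-→d14:-→d15:-→d16:-→d17:-→d18:-→d19:-→d20:H0 -> H0
  add 0.0.0.0/0 -> H3 at depth 0
  add 217.113.139.145/32 -> H2 at depth 32
  del 149.185.208.0/21 (clear depth 21)
  add 217.113.0.0/16 -> H3 at depth 16
  lookup 217.113.139.145: bits 11011001011100011000101110010001 walk d0:H3→d1:-→d2:-→d3:-→d4:-→d5:-→d6:-→d7:-→d8:H3→d9:-→d10:-→d11:-→d12:-→d13:-→d14:-→d15:-→d16:H3→d17:-→d18:-→d19:-→d20:H0→d21:-→d22:-→d23:-→d24:-→d25:-→d26:-→d27:-→d28:-→d29:-→d30:-→d31:-→d32:H2 -> H2
  lookup 46.101.95.140: bits ε walk d0:H3 -> H3
  lookup 210.37.60.95: bits 1101 walk d0:H3→d1:-→d2:-→d3:-→d4:- -> H3
  add 0.0.0.0/0 -> H3 at depth 0
  add 217.113.139.144/29 -> H2 at depth 29
  del 0.0.0.0/0 (clear depth 0)
  add 149.185.215.0/27 -> H3 at depth 27
  lookup 149.185.215.8: bits 100101011011100111010111000 walk d0:-→d1:-→d2:-→d3:-→d4:-→d5:H0→d6:-→d7:-→d8:-→d9:-→d10:-→d11:-→d12:-→d13:-→d14:-→d15:-→d16:-→d17:-→d18:-→d19:-→d20:-→d21:-→d22:-→d23:-→d24:-→d25:-→d26:-→d27:H3 -> H3
  del 149.185.215.0/27 (clear depth 27)

== LOOKUPS ==
["H3","H3","H3","H0","H3","H0","H0","H0","H2","H3","H3","H3"]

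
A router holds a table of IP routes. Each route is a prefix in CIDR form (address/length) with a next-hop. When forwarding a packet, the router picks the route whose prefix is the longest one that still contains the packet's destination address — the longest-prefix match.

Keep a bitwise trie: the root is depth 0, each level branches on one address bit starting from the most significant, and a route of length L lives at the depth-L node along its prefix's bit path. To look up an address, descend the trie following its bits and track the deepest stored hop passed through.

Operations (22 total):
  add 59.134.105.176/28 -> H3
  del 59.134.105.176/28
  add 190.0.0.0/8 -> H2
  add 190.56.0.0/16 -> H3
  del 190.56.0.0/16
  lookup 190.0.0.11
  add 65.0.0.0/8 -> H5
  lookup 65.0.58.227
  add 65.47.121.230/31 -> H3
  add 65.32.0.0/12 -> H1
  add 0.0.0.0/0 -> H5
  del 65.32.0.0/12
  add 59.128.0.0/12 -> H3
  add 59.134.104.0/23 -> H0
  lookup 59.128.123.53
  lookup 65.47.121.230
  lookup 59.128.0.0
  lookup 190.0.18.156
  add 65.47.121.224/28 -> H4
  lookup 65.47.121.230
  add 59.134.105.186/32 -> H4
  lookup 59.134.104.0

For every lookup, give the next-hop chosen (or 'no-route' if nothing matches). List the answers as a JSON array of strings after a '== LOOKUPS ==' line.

Apply in order:
  + 59.134.105.176/28 (H3) depth=28
  del 59.134.105.176/28 (clear depth 28)
  + 190.0.0.0/8 (H2) depth=8
  + 190.56.0.0/16 (H3) depth=16
  del 190.56.0.0/16 (clear depth 16)
  Q 190.0.0.11: descend 1011111000 ; hops seen [H2] ; pick H2
  + 65.0.0.0/8 (H5) depth=8
  Q 65.0.58.227: descend 01000001 ; hops seen [H5] ; pick H5
  + 65.47.121.230/31 (H3) depth=31
  + 65.32.0.0/12 (H1) depth=12
  + 0.0.0.0/0 (H5) depth=0
  del 65.32.0.0/12 (clear depth 12)
  + 59.128.0.0/12 (H3) depth=12
  + 59.134.104.0/23 (H0) depth=23
  Q 59.128.123.53: descend 0011101110000 ; hops seen [H5,H3] ; pick H3
  Q 65.47.121.230: descend 0100000100101111011110011110011 ; hops seen [H5,H5,H3] ; pick H3
  Q 59.128.0.0: descend 0011101110000 ; hops seen [H5,H3] ; pick H3
  Q 190.0.18.156: descend 1011111000 ; hops seen [H5,H2] ; pick H2
  + 65.47.121.224/28 (H4) depth=28
  Q 65.47.121.230: descend 0100000100101111011110011110011 ; hops seen [H5,H5,H4,H3] ; pick H3
  + 59.134.105.186/32 (H4) depth=32
  Q 59.134.104.0: descend 00111011100001100110100 ; hops seen [H5,H3,H0] ; pick H0

== LOOKUPS ==
["H2","H5","H3","H3","H3","H2","H3","H0"]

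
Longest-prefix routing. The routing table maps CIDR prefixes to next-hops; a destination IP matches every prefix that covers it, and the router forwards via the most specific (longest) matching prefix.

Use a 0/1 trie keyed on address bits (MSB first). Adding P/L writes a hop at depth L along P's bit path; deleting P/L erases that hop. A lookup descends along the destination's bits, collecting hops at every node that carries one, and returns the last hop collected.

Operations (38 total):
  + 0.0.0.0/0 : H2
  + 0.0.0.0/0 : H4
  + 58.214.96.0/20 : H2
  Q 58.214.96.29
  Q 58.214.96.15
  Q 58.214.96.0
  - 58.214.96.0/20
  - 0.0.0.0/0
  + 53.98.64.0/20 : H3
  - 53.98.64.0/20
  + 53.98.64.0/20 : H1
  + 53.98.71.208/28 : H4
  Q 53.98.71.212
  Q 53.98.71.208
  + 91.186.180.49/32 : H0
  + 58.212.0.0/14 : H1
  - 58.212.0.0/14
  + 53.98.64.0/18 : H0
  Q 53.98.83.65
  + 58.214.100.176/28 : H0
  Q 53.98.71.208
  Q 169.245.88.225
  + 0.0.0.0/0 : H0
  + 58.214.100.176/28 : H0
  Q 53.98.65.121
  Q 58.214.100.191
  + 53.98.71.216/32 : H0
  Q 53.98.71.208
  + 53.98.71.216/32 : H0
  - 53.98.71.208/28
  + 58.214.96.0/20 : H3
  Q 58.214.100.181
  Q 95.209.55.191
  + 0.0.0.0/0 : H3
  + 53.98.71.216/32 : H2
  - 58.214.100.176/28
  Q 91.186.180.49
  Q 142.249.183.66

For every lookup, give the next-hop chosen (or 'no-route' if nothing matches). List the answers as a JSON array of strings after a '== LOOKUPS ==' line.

Process each operation:
  + 0.0.0.0/0 (H2) depth=0
  + 0.0.0.0/0 (H4) depth=0
  + 58.214.96.0/20 (H2) depth=20
  Q 58.214.96.29: descend 00111010110101100110 ; hops seen [H4,H2] ; pick H2
  Q 58.214.96.15: descend 00111010110101100110 ; hops seen [H4,H2] ; pick H2
  Q 58.214.96.0: descend 00111010110101100110 ; hops seen [H4,H2] ; pick H2
  del 58.214.96.0/20 (clear depth 20)
  del 0.0.0.0/0 (clear depth 0)
  + 53.98.64.0/20 (H3) depth=20
  del 53.98.64.0/20 (clear depth 20)
  + 53.98.64.0/20 (H1) depth=20
  + 53.98.71.208/28 (H4) depth=28
  Q 53.98.71.212: descend 0011010101100010010001111101 ; hops seen [H1,H4] ; pick H4
  Q 53.98.71.208: descend 0011010101100010010001111101 ; hops seen [H1,H4] ; pick H4
  + 91.186.180.49/32 (H0) depth=32
  + 58.212.0.0/14 (H1) depth=14
  del 58.212.0.0/14 (clear depth 14)
  + 53.98.64.0/18 (H0) depth=18
  Q 53.98.83.65: descend 0011010101100010010 ; hops seen [H0] ; pick H0
  + 58.214.100.176/28 (H0) depth=28
  Q 53.98.71.208: descend 0011010101100010010001111101 ; hops seen [H0,H1,H4] ; pick H4
  Q 169.245.88.225: descend ε ; hops seen [∅] ; pick no-route
  + 0.0.0.0/0 (H0) depth=0
  + 58.214.100.176/28 (H0) depth=28
  Q 53.98.65.121: descend 001101010110001001000 ; hops seen [H0,H0,H1] ; pick H1
  Q 58.214.100.191: descend 0011101011010110011001001011 ; hops seen [H0,H0] ; pick H0
  + 53.98.71.216/32 (H0) depth=32
  Q 53.98.71.208: descend 0011010101100010010001111101 ; hops seen [H0,H0,H1,H4] ; pick H4
  + 53.98.71.216/32 (H0) depth=32
  del 53.98.71.208/28 (clear depth 28)
  + 58.214.96.0/20 (H3) depth=20
  Q 58.214.100.181: descend 0011101011010110011001001011 ; hops seen [H0,H3,H0] ; pick H0
  Q 95.209.55.191: descend 01011 ; hops seen [H0] ; pick H0
  + 0.0.0.0/0 (H3) depth=0
  + 53.98.71.216/32 (H2) depth=32
  del 58.214.100.176/28 (clear depth 28)
  Q 91.186.180.49: descend 01011011101110101011010000110001 ; hops seen [H3,H0] ; pick H0
  Q 142.249.183.66: descend ε ; hops seen [H3] ; pick H3

== LOOKUPS ==
["H2","H2","H2","H4","H4","H0","H4","no-route","H1","H0","H4","H0","H0","H0","H3"]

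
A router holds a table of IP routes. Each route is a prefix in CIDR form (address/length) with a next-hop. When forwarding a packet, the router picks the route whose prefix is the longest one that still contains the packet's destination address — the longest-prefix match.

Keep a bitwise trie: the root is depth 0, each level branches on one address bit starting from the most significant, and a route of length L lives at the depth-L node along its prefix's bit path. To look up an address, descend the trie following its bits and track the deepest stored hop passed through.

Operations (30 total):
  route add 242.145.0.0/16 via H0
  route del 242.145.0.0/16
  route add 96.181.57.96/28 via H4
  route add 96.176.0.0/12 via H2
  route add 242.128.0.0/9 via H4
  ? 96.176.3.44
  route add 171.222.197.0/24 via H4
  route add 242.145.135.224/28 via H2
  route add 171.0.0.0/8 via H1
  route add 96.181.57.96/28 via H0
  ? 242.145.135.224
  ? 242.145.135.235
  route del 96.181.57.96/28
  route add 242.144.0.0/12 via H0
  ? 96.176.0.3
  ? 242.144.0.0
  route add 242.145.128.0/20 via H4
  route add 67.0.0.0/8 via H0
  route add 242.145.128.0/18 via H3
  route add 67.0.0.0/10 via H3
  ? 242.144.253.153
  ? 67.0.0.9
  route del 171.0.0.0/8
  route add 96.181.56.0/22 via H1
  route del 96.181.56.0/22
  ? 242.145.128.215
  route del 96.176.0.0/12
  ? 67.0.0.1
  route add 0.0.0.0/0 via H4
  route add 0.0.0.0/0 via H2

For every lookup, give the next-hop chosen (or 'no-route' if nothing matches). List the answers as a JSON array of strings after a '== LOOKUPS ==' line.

Process each operation:
  add 242.145.0.0/16 -> H0 at depth 16
  del 242.145.0.0/16 (clear depth 16)
  add 96.181.57.96/28 -> H4 at depth 28
  add 96.176.0.0/12 -> H2 at depth 12
  add 242.128.0.0/9 -> H4 at depth 9
  Q 96.176.3.44: descend 0110000010110 ; hops seen [H2] ; pick H2
  add 171.222.197.0/24 -> H4 at depth 24
  add 242.145.135.224/28 -> H2 at depth 28
  add 171.0.0.0/8 -> H1 at depth 8
  add 96.181.57.96/28 -> H0 at depth 28
  Q 242.145.135.224: descend 1111001010010001100001111110 ; hops seen [H4,H2] ; pick H2
  Q 242.145.135.235: descend 1111001010010001100001111110 ; hops seen [H4,H2] ; pick H2
  del 96.181.57.96/28 (clear depth 28)
  add 242.144.0.0/12 -> H0 at depth 12
  Q 96.176.0.3: descend 0110000010110 ; hops seen [H2] ; pick H2
  Q 242.144.0.0: descend 111100101001000 ; hops seen [H4,H0] ; pick H0
  add 242.145.128.0/20 -> H4 at depth 20
  add 67.0.0.0/8 -> H0 at depth 8
  add 242.145.128.0/18 -> H3 at depth 18
  add 67.0.0.0/10 -> H3 at depth 10
  Q 242.144.253.153: descend 111100101001000 ; hops seen [H4,H0] ; pick H0
  Q 67.0.0.9: descend 0100001100 ; hops seen [H0,H3] ; pick H3
  del 171.0.0.0/8 (clear depth 8)
  add 96.181.56.0/22 -> H1 at depth 22
  del 96.181.56.0/22 (clear depth 22)
  Q 242.145.128.215: descend 111100101001000110000 ; hops seen [H4,H0,H3,H4] ; pick H4
  del 96.176.0.0/12 (clear depth 12)
  Q 67.0.0.1: descend 0100001100 ; hops seen [H0,H3] ; pick H3
  add 0.0.0.0/0 -> H4 at depth 0
  add 0.0.0.0/0 -> H2 at depth 0

== LOOKUPS ==
["H2","H2","H2","H2","H0","H0","H3","H4","H3"]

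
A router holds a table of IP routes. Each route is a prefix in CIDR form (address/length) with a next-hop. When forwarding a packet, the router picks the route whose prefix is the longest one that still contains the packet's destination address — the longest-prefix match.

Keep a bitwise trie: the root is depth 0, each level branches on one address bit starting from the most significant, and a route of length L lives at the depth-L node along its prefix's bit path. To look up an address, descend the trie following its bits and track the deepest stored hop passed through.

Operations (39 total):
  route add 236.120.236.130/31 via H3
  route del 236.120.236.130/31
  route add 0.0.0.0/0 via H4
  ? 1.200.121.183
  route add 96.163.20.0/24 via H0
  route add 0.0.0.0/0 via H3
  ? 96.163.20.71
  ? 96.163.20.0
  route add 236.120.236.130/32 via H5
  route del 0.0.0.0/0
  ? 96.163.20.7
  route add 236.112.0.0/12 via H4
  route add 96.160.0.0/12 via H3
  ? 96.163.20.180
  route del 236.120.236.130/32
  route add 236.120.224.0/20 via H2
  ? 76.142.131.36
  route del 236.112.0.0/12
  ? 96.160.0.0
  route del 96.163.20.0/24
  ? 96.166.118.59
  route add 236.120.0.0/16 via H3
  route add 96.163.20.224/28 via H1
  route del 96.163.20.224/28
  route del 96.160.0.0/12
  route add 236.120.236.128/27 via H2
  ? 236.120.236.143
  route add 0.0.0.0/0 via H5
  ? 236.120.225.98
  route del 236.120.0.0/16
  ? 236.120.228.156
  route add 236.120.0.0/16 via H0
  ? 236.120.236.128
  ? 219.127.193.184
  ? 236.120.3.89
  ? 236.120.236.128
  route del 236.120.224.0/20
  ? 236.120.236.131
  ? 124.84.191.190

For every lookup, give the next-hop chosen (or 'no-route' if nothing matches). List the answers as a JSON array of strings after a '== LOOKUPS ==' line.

Trace:
  add 236.120.236.130/31 -> H3 at depth 31
  del 236.120.236.130/31 (clear depth 31)
  add 0.0.0.0/0 -> H4 at depth 0
  lookup 1.200.121.183: bits ε walk d0:H4 -> H4
  add 96.163.20.0/24 -> H0 at depth 24
  add 0.0.0.0/0 -> H3 at depth 0
  lookup 96.163.20.71: bits 011000001010001100010100 walk d0:H3→d1:-→d2:-→d3:-→d4:-→d5:-→d6:-→d7:-→d8:-→d9:-→d10:-→d11:-→d12:-→d13:-→d14:-→d15:-→d16:-→d17:-→d18:-→d19:-→d20:-→d21:-→d22:-→d23:-→d24:H0 -> H0
  lookup 96.163.20.0: bits 011000001010001100010100 walk d0:H3→d1:-→d2:-→d3:-→d4:-→d5:-→d6:-→d7:-→d8:-→d9:-→d10:-→d11:-→d12:-→d13:-→d14:-→d15:-→d16:-→d17:-→d18:-→d19:-→d20:-→d21:-→d22:-→d23:-→d24:H0 -> H0
  add 236.120.236.130/32 -> H5 at depth 32
  del 0.0.0.0/0 (clear depth 0)
  lookup 96.163.20.7: bits 011000001010001100010100 walk d0:-→d1:-→d2:-→d3:-→d4:-→d5:-→d6:-→d7:-→d8:-→d9:-→d10:-→d11:-→d12:-→d13:-→d14:-→d15:-→d16:-→d17:-→d18:-→d19:-→d20:-→d21:-→d22:-→d23:-→d24:H0 -> H0
  add 236.112.0.0/12 -> H4 at depth 12
  add 96.160.0.0/12 -> H3 at depth 12
  lookup 96.163.20.180: bits 011000001010001100010100 walk d0:-→d1:-→d2:-→d3:-→d4:-→d5:-→d6:-→d7:-→d8:-→d9:-→d10:-→d11:-→d12:H3→d13:-→d14:-→d15:-→d16:-→d17:-→d18:-→d19:-→d20:-→d21:-→d22:-→d23:-→d24:H0 -> H0
  del 236.120.236.130/32 (clear depth 32)
  add 236.120.224.0/20 -> H2 at depth 20
  lookup 76.142.131.36: bits 01 walk d0:-→d1:-→d2:- -> no-route
  del 236.112.0.0/12 (clear depth 12)
  lookup 96.160.0.0: bits 01100000101000 walk d0:-→d1:-→d2:-→d3:-→d4:-→d5:-→d6:-→d7:-→d8:-→d9:-→d10:-→d11:-→d12:H3→d13:-→d14:- -> H3
  del 96.163.20.0/24 (clear depth 24)
  lookup 96.166.118.59: bits 0110000010100 walk d0:-→d1:-→d2:-→d3:-→d4:-→d5:-→d6:-→d7:-→d8:-→d9:-→d10:-→d11:-→d12:H3→d13:- -> H3
  add 236.120.0.0/16 -> H3 at depth 16
  add 96.163.20.224/28 -> H1 at depth 28
  del 96.163.20.224/28 (clear depth 28)
  del 96.160.0.0/12 (clear depth 12)
  add 236.120.236.128/27 -> H2 at depth 27
  lookup 236.120.236.143: bits 1110110001111000111011001000 walk d0:-→d1:-→d2:-→d3:-→d4:-→d5:-→d6:-→d7:-→d8:-→d9:-→d10:-→d11:-→d12:-→d13:-→d14:-→d15:-→d16:H3→d17:-→d18:-→d19:-→d20:H2→d21:-→d22:-→d23:-→d24:-→d25:-→d26:-→d27:H2→d28:- -> H2
  add 0.0.0.0/0 -> H5 at depth 0
  lookup 236.120.225.98: bits 11101100011110001110 walk d0:H5→d1:-→d2:-→d3:-→d4:-→d5:-→d6:-→d7:-→d8:-→d9:-→d10:-→d11:-→d12:-→d13:-→d14:-→d15:-→d16:H3→d17:-→d18:-→d19:-→d20:H2 -> H2
  del 236.120.0.0/16 (clear depth 16)
  lookup 236.120.228.156: bits 11101100011110001110 walk d0:H5→d1:-→d2:-→d3:-→d4:-→d5:-→d6:-→d7:-→d8:-→d9:-→d10:-→d11:-→d12:-→d13:-→d14:-→d15:-→d16:-→d17:-→d18:-→d19:-→d20:H2 -> H2
  add 236.120.0.0/16 -> H0 at depth 16
  lookup 236.120.236.128: bits 111011000111100011101100100000 walk d0:H5→d1:-→d2:-→d3:-→d4:-→d5:-→d6:-→d7:-→d8:-→d9:-→d10:-→d11:-→d12:-→d13:-→d14:-→d15:-→d16:H0→d17:-→d18:-→d19:-→d20:H2→d21:-→d22:-→d23:-→d24:-→d25:-→d26:-→d27:H2→d28:-→d29:-→d30:- -> H2
  lookup 219.127.193.184: bits 11 walk d0:H5→d1:-→d2:- -> H5
  lookup 236.120.3.89: bits 1110110001111000 walk d0:H5→d1:-→d2:-→d3:-→d4:-→d5:-→d6:-→d7:-→d8:-→d9:-→d10:-→d11:-→d12:-→d13:-→d14:-→d15:-→d16:H0 -> H0
  lookup 236.120.236.128: bits 111011000111100011101100100000 walk d0:H5→d1:-→d2:-→d3:-→d4:-→d5:-→d6:-→d7:-→d8:-→d9:-→d10:-→d11:-→d12:-→d13:-→d14:-→d15:-→d16:H0→d17:-→d18:-→d19:-→d20:H2→d21:-→d22:-→d23:-→d24:-→d25:-→d26:-→d27:H2→d28:-→d29:-→d30:- -> H2
  del 236.120.224.0/20 (clear depth 20)
  lookup 236.120.236.131: bits 1110110001111000111011001000001 walk d0:H5→d1:-→d2:-→d3:-→d4:-→d5:-→d6:-→d7:-→d8:-→d9:-→d10:-→d11:-→d12:-→d13:-→d14:-→d15:-→d16:H0→d17:-→d18:-→d19:-→d20:-→d21:-→d22:-→d23:-→d24:-→d25:-→d26:-→d27:H2→d28:-→d29:-→d30:-→d31:- -> H2
  lookup 124.84.191.190: bits 011 walk d0:H5→d1:-→d2:-→d3:- -> H5

== LOOKUPS ==
["H4","H0","H0","H0","H0","no-route","H3","H3","H2","H2","H2","H2","H5","H0","H2","H2","H5"]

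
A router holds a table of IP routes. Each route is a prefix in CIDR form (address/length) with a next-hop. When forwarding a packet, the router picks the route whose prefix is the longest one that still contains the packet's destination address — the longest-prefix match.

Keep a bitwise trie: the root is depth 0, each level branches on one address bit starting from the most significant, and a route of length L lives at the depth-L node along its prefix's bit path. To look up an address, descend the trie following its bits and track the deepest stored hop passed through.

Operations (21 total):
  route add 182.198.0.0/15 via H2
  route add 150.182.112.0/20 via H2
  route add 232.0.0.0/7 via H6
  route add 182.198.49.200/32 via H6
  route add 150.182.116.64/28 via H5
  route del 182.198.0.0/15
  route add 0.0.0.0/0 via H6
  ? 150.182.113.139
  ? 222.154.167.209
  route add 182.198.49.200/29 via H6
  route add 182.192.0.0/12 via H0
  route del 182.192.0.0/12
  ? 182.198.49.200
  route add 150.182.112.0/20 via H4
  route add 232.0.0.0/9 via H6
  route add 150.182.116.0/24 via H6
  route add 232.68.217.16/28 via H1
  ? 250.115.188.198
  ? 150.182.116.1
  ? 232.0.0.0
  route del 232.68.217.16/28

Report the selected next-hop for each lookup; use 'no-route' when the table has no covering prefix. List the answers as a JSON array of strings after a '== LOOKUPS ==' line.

Process each operation:
  add 182.198.0.0/15 -> H2 at depth 15
  add 150.182.112.0/20 -> H2 at depth 20
  add 232.0.0.0/7 -> H6 at depth 7
  add 182.198.49.200/32 -> H6 at depth 32
  add 150.182.116.64/28 -> H5 at depth 28
  - 182.198.0.0/15 clear@15
  add 0.0.0.0/0 -> H6 at depth 0
  ? 150.182.113.139  path d0:H6→d1:-→d2:-→d3:-→d4:-→d5:-→d6:-→d7:-→d8:-→d9:-→d10:-→d11:-→d12:-→d13:-→d14:-→d15:-→d16:-→d17:-→d18:-→d19:-→d20:H2→d21:-  best=H2
  ? 222.154.167.209  path d0:H6→d1:-→d2:-  best=H6
  add 182.198.49.200/29 -> H6 at depth 29
  add 182.192.0.0/12 -> H0 at depth 12
  - 182.192.0.0/12 clear@12
  ? 182.198.49.200  path d0:H6→d1:-→d2:-→d3:-→d4:-→d5:-→d6:-→d7:-→d8:-→d9:-→d10:-→d11:-→d12:-→d13:-→d14:-→d15:-→d16:-→d17:-→d18:-→d19:-→d20:-→d21:-→d22:-→d23:-→d24:-→d25:-→d26:-→d27:-→d28:-→d29:H6→d30:-→d31:-→d32:H6  best=H6
  add 150.182.112.0/20 -> H4 at depth 20
  add 232.0.0.0/9 -> H6 at depth 9
  add 150.182.116.0/24 -> H6 at depth 24
  add 232.68.217.16/28 -> H1 at depth 28
  ? 250.115.188.198  path d0:H6→d1:-→d2:-→d3:-  best=H6
  ? 150.182.116.1  path d0:H6→d1:-→d2:-→d3:-→d4:-→d5:-→d6:-→d7:-→d8:-→d9:-→d10:-→d11:-→d12:-→d13:-→d14:-→d15:-→d16:-→d17:-→d18:-→d19:-→d20:H4→d21:-→d22:-→d23:-→d24:H6→d25:-  best=H6
  ? 232.0.0.0  path d0:H6→d1:-→d2:-→d3:-→d4:-→d5:-→d6:-→d7:H6→d8:-→d9:H6  best=H6
  - 232.68.217.16/28 clear@28

== LOOKUPS ==
["H2","H6","H6","H6","H6","H6"]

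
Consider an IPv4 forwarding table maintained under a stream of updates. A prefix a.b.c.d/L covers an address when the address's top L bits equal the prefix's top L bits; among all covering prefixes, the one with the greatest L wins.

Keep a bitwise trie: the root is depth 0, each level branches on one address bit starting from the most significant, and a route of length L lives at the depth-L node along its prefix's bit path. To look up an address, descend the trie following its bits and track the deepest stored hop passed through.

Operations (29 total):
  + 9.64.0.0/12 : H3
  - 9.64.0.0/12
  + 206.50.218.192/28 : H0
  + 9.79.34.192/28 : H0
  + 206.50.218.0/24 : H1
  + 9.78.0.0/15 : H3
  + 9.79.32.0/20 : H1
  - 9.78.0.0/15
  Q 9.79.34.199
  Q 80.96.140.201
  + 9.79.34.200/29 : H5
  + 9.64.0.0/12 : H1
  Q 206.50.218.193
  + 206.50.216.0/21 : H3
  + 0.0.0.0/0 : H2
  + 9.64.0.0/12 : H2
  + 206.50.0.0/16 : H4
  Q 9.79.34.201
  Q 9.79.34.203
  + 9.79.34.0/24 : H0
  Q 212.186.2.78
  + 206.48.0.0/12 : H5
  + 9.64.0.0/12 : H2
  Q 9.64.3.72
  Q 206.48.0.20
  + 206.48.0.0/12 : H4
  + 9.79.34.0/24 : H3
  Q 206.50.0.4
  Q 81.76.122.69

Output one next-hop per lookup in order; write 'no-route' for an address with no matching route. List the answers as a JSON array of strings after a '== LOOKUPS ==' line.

Process each operation:
  + 9.64.0.0/12 (H3) depth=12
  - 9.64.0.0/12 clear@12
  + 206.50.218.192/28 (H0) depth=28
  + 9.79.34.192/28 (H0) depth=28
  + 206.50.218.0/24 (H1) depth=24
  + 9.78.0.0/15 (H3) depth=15
  + 9.79.32.0/20 (H1) depth=20
  - 9.78.0.0/15 clear@15
  Q 9.79.34.199: descend 0000100101001111001000101100 ; hops seen [H1,H0] ; pick H0
  Q 80.96.140.201: descend 0 ; hops seen [∅] ; pick no-route
  + 9.79.34.200/29 (H5) depth=29
  + 9.64.0.0/12 (H1) depth=12
  Q 206.50.218.193: descend 1100111000110010110110101100 ; hops seen [H1,H0] ; pick H0
  + 206.50.216.0/21 (H3) depth=21
  + 0.0.0.0/0 (H2) depth=0
  + 9.64.0.0/12 (H2) depth=12
  + 206.50.0.0/16 (H4) depth=16
  Q 9.79.34.201: descend 00001001010011110010001011001 ; hops seen [H2,H2,H1,H0,H5] ; pick H5
  Q 9.79.34.203: descend 00001001010011110010001011001 ; hops seen [H2,H2,H1,H0,H5] ; pick H5
  + 9.79.34.0/24 (H0) depth=24
  Q 212.186.2.78: descend 110 ; hops seen [H2] ; pick H2
  + 206.48.0.0/12 (H5) depth=12
  + 9.64.0.0/12 (H2) depth=12
  Q 9.64.3.72: descend 000010010100 ; hops seen [H2,H2] ; pick H2
  Q 206.48.0.20: descend 11001110001100 ; hops seen [H2,H5] ; pick H5
  + 206.48.0.0/12 (H4) depth=12
  + 9.79.34.0/24 (H3) depth=24
  Q 206.50.0.4: descend 1100111000110010 ; hops seen [H2,H4,H4] ; pick H4
  Q 81.76.122.69: descend 0 ; hops seen [H2] ; pick H2

== LOOKUPS ==
["H0","no-route","H0","H5","H5","H2","H2","H5","H4","H2"]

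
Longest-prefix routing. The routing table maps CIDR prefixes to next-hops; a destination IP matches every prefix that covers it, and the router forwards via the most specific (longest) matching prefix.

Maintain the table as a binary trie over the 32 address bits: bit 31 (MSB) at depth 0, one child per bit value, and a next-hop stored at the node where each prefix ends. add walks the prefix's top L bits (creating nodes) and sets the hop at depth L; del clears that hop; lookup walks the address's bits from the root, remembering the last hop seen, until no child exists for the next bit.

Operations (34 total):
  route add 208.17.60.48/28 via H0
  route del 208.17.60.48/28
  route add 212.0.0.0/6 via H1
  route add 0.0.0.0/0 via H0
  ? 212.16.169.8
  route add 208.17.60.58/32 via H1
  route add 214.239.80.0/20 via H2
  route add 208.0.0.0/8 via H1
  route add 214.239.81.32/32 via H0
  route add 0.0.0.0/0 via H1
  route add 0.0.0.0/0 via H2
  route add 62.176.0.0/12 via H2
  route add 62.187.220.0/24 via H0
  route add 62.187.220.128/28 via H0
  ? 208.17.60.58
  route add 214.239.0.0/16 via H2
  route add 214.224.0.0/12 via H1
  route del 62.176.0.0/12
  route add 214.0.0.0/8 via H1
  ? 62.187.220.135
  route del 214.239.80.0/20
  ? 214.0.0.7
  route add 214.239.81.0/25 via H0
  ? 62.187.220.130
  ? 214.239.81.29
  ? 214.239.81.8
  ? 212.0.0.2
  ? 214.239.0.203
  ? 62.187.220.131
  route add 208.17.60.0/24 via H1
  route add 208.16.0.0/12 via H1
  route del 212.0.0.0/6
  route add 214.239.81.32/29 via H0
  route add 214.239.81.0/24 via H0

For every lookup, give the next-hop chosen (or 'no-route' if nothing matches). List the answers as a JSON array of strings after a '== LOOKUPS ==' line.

Process each operation:
  add 208.17.60.48/28 -> H0 at depth 28
  del 208.17.60.48/28 (clear depth 28)
  add 212.0.0.0/6 -> H1 at depth 6
  add 0.0.0.0/0 -> H0 at depth 0
  Q 212.16.169.8: descend 110101 ; hops seen [H0,H1] ; pick H1
  add 208.17.60.58/32 -> H1 at depth 32
  add 214.239.80.0/20 -> H2 at depth 20
  add 208.0.0.0/8 -> H1 at depth 8
  add 214.239.81.32/32 -> H0 at depth 32
  add 0.0.0.0/0 -> H1 at depth 0
  add 0.0.0.0/0 -> H2 at depth 0
  add 62.176.0.0/12 -> H2 at depth 12
  add 62.187.220.0/24 -> H0 at depth 24
  add 62.187.220.128/28 -> H0 at depth 28
  Q 208.17.60.58: descend 11010000000100010011110000111010 ; hops seen [H2,H1,H1] ; pick H1
  add 214.239.0.0/16 -> H2 at depth 16
  add 214.224.0.0/12 -> H1 at depth 12
  del 62.176.0.0/12 (clear depth 12)
  add 214.0.0.0/8 -> H1 at depth 8
  Q 62.187.220.135: descend 0011111010111011110111001000 ; hops seen [H2,H0,H0] ; pick H0
  del 214.239.80.0/20 (clear depth 20)
  Q 214.0.0.7: descend 11010110 ; hops seen [H2,H1,H1] ; pick H1
  add 214.239.81.0/25 -> H0 at depth 25
  Q 62.187.220.130: descend 0011111010111011110111001000 ; hops seen [H2,H0,H0] ; pick H0
  Q 214.239.81.29: descend 11010110111011110101000100 ; hops seen [H2,H1,H1,H1,H2,H0] ; pick H0
  Q 214.239.81.8: descend 11010110111011110101000100 ; hops seen [H2,H1,H1,H1,H2,H0] ; pick H0
  Q 212.0.0.2: descend 110101 ; hops seen [H2,H1] ; pick H1
  Q 214.239.0.203: descend 11010110111011110 ; hops seen [H2,H1,H1,H1,H2] ; pick H2
  Q 62.187.220.131: descend 0011111010111011110111001000 ; hops seen [H2,H0,H0] ; pick H0
  add 208.17.60.0/24 -> H1 at depth 24
  add 208.16.0.0/12 -> H1 at depth 12
  del 212.0.0.0/6 (clear depth 6)
  add 214.239.81.32/29 -> H0 at depth 29
  add 214.239.81.0/24 -> H0 at depth 24

== LOOKUPS ==
["H1","H1","H0","H1","H0","H0","H0","H1","H2","H0"]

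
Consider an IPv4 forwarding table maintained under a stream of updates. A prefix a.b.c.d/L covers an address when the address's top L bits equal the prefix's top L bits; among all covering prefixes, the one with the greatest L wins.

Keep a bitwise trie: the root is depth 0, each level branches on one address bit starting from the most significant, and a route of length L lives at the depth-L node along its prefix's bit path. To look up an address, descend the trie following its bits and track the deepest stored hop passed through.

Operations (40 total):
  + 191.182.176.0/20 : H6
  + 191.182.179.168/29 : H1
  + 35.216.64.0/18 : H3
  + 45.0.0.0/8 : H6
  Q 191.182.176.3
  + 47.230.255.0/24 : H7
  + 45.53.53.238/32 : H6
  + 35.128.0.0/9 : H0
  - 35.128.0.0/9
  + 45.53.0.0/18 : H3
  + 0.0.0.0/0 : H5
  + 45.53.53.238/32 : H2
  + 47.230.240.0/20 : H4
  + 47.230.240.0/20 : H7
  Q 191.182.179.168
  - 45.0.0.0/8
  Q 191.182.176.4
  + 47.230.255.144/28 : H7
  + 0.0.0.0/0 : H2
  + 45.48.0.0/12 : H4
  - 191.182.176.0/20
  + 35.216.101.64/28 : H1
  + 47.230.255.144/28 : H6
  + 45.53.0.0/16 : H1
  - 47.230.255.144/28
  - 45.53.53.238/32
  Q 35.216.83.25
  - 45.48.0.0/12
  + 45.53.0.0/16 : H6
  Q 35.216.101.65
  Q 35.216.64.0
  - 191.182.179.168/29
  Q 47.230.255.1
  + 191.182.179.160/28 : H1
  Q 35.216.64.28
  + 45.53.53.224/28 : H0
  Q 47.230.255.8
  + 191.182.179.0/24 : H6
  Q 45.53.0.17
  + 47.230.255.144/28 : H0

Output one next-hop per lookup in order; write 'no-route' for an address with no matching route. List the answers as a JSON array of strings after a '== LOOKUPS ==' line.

Apply in order:
  add 191.182.176.0/20 -> H6 at depth 20
  add 191.182.179.168/29 -> H1 at depth 29
  add 35.216.64.0/18 -> H3 at depth 18
  add 45.0.0.0/8 -> H6 at depth 8
  ? 191.182.176.3  path d0:-→d1:-→d2:-→d3:-→d4:-→d5:-→d6:-→d7:-→d8:-→d9:-→d10:-→d11:-→d12:-→d13:-→d14:-→d15:-→d16:-→d17:-→d18:-→d19:-→d20:H6→d21:-→d22:-  best=H6
  add 47.230.255.0/24 -> H7 at depth 24
  add 45.53.53.238/32 -> H6 at depth 32
  add 35.128.0.0/9 -> H0 at depth 9
  - 35.128.0.0/9 clear@9
  add 45.53.0.0/18 -> H3 at depth 18
  add 0.0.0.0/0 -> H5 at depth 0
  add 45.53.53.238/32 -> H2 at depth 32
  add 47.230.240.0/20 -> H4 at depth 20
  add 47.230.240.0/20 -> H7 at depth 20
  ? 191.182.179.168  path d0:H5→d1:-→d2:-→d3:-→d4:-→d5:-→d6:-→d7:-→d8:-→d9:-→d10:-→d11:-→d12:-→d13:-→d14:-→d15:-→d16:-→d17:-→d18:-→d19:-→d20:H6→d21:-→d22:-→d23:-→d24:-→d25:-→d26:-→d27:-→d28:-→d29:H1  best=H1
  - 45.0.0.0/8 clear@8
  ? 191.182.176.4  path d0:H5→d1:-→d2:-→d3:-→d4:-→d5:-→d6:-→d7:-→d8:-→d9:-→d10:-→d11:-→d12:-→d13:-→d14:-→d15:-→d16:-→d17:-→d18:-→d19:-→d20:H6→d21:-→d22:-  best=H6
  add 47.230.255.144/28 -> H7 at depth 28
  add 0.0.0.0/0 -> H2 at depth 0
  add 45.48.0.0/12 -> H4 at depth 12
  - 191.182.176.0/20 clear@20
  add 35.216.101.64/28 -> H1 at depth 28
  add 47.230.255.144/28 -> H6 at depth 28
  add 45.53.0.0/16 -> H1 at depth 16
  - 47.230.255.144/28 clear@28
  - 45.53.53.238/32 clear@32
  ? 35.216.83.25  path d0:H2→d1:-→d2:-→d3:-→d4:-→d5:-→d6:-→d7:-→d8:-→d9:-→d10:-→d11:-→d12:-→d13:-→d14:-→d15:-→d16:-→d17:-→d18:H3  best=H3
  - 45.48.0.0/12 clear@12
  add 45.53.0.0/16 -> H6 at depth 16
  ? 35.216.101.65  path d0:H2→d1:-→d2:-→d3:-→d4:-→d5:-→d6:-→d7:-→d8:-→d9:-→d10:-→d11:-→d12:-→d13:-→d14:-→d15:-→d16:-→d17:-→d18:H3→d19:-→d20:-→d21:-→d22:-→d23:-→d24:-→d25:-→d26:-→d27:-→d28:H1  best=H1
  ? 35.216.64.0  path d0:H2→d1:-→d2:-→d3:-→d4:-→d5:-→d6:-→d7:-→d8:-→d9:-→d10:-→d11:-→d12:-→d13:-→d14:-→d15:-→d16:-→d17:-→d18:H3  best=H3
  - 191.182.179.168/29 clear@29
  ? 47.230.255.1  path d0:H2→d1:-→d2:-→d3:-→d4:-→d5:-→d6:-→d7:-→d8:-→d9:-→d10:-→d11:-→d12:-→d13:-→d14:-→d15:-→d16:-→d17:-→d18:-→d19:-→d20:H7→d21:-→d22:-→d23:-→d24:H7  best=H7
  add 191.182.179.160/28 -> H1 at depth 28
  ? 35.216.64.28  path d0:H2→d1:-→d2:-→d3:-→d4:-→d5:-→d6:-→d7:-→d8:-→d9:-→d10:-→d11:-→d12:-→d13:-→d14:-→d15:-→d16:-→d17:-→d18:H3  best=H3
  add 45.53.53.224/28 -> H0 at depth 28
  ? 47.230.255.8  path d0:H2→d1:-→d2:-→d3:-→d4:-→d5:-→d6:-→d7:-→d8:-→d9:-→d10:-→d11:-→d12:-→d13:-→d14:-→d15:-→d16:-→d17:-→d18:-→d19:-→d20:H7→d21:-→d22:-→d23:-→d24:H7  best=H7
  add 191.182.179.0/24 -> H6 at depth 24
  ? 45.53.0.17  path d0:H2→d1:-→d2:-→d3:-→d4:-→d5:-→d6:-→d7:-→d8:-→d9:-→d10:-→d11:-→d12:-→d13:-→d14:-→d15:-→d16:H6→d17:-→d18:H3  best=H3
  add 47.230.255.144/28 -> H0 at depth 28

== LOOKUPS ==
["H6","H1","H6","H3","H1","H3","H7","H3","H7","H3"]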